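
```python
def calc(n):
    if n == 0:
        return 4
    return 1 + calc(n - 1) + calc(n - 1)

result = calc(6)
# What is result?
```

calc(n) = 1 + 2·calc(n-1), calc(0)=4. Closed form: (4+1)·2^6 - 1 = 319.

Answer: 319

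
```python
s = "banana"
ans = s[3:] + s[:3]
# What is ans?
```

Trace:
`s = "banana"` → s = 'banana'
`ans = s[3:] + s[:3]` → ans = 'anaban'
So ans = 'anaban'

Answer: 'anaban'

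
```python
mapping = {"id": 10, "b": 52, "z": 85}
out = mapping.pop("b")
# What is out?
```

Trace:
`mapping = {"id": 10, "b": 52, "z": 85}` → mapping = {'id': 10, 'b': 52, 'z': 85}
`out = mapping.pop("b")` → mapping = {'id': 10, 'z': 85}; out = 52
So out = 52

Answer: 52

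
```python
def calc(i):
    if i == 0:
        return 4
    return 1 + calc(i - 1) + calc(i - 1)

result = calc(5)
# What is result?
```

calc(i) = 1 + 2·calc(i-1), calc(0)=4. Closed form: (4+1)·2^5 - 1 = 159.

Answer: 159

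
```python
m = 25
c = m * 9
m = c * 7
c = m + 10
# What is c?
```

Trace:
`m = 25` → m = 25
`c = m * 9` → c = 225
`m = c * 7` → m = 1575
`c = m + 10` → c = 1585
So c = 1585

Answer: 1585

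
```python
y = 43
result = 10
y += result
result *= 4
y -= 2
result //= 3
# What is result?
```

Trace:
`y = 43` → y = 43
`result = 10` → result = 10
`y += result` → y = 53
`result *= 4` → result = 40
`y -= 2` → y = 51
`result //= 3` → result = 13
So result = 13

Answer: 13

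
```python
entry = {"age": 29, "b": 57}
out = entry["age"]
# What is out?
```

Trace:
`entry = {"age": 29, "b": 57}` → entry = {'age': 29, 'b': 57}
`out = entry["age"]` → out = 29
So out = 29

Answer: 29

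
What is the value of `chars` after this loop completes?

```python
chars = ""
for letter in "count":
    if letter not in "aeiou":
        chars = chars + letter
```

Remove vowels from 'count'
`chars` takes the values: "" → "c" → "cn" → "cnt"

Answer: "cnt"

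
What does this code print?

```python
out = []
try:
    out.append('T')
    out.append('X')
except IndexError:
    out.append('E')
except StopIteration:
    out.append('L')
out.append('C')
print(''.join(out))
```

Execution trace: 'T' (try body) → 'X' (try body, no exception) → 'C' (after the try/except). Output: TXC

Answer: TXC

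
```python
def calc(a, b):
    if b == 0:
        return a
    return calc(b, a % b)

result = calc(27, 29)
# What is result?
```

calc(27, 29) -> calc(29, 27) -> calc(27, 2) -> calc(2, 1) -> calc(1, 0) -> 1

Answer: 1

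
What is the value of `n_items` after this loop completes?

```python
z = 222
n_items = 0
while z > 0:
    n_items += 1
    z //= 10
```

Count digits by repeated division by 10
`n_items` takes the values: 0 → 1 → 2 → 3

Answer: 3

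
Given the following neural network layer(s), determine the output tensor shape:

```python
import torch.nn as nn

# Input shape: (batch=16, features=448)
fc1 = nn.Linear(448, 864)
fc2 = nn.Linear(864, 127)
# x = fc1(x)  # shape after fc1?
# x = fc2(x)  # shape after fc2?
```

Input: (16, 448) -> after fc1: (16, 864) -> Output: (16, 127)

Answer: (16, 127)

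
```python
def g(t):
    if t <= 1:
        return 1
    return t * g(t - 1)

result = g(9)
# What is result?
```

g(9) = 9 * 8 * 7 * 6 * 5 * 4 * 3 * 2 * 1 = 362880

Answer: 362880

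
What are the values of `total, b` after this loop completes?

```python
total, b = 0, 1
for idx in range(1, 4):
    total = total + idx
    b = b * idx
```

Sum and factorial of 1 to 3
`total, b` takes the values: (0, 1) → (1, 1) → (3, 1) → (3, 2) → (6, 2) → (6, 6)

Answer: 6, 6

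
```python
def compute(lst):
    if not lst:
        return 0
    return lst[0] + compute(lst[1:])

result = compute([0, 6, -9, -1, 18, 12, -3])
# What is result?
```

0 + 6 + (-9) + (-1) + 18 + 12 + (-3) + 0 = 23

Answer: 23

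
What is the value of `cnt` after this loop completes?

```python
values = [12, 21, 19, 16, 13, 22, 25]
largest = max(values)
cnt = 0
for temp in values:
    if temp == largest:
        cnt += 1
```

Count of max value 25 in [12, 21, 19, 16, 13, 22, 25]
`cnt` takes the values: 0 → 1

Answer: 1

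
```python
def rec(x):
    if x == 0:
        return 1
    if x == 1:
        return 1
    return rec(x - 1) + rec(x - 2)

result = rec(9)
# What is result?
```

Build up from base cases: rec(0)=1, rec(1)=1, rec(2)=2, rec(3)=3, rec(4)=5, rec(5)=8, rec(6)=13, ..., rec(9)=55

Answer: 55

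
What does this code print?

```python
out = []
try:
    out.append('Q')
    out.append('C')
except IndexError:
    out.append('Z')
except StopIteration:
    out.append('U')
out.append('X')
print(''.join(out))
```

Execution trace: 'Q' (try body) → 'C' (try body, no exception) → 'X' (after the try/except). Output: QCX

Answer: QCX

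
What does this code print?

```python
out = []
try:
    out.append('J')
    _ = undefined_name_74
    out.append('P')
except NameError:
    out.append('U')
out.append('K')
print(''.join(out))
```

Execution trace: 'J' (try body) → 'U' (except NameError) → 'K' (after the try/except). Output: JUK

Answer: JUK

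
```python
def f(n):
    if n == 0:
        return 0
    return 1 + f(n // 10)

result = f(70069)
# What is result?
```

Count of digits of 70069: 5

Answer: 5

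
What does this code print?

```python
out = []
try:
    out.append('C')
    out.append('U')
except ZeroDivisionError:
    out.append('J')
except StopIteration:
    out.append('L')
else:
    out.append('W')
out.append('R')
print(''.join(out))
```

Execution trace: 'C' (try body) → 'U' (try body, no exception) → 'W' (else) → 'R' (after the try/except). Output: CUWR

Answer: CUWR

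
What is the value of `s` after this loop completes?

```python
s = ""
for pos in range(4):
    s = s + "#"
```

Repeat '#' 4 times
`s` takes the values: "" → "#" → "##" → "###" → "####"

Answer: "####"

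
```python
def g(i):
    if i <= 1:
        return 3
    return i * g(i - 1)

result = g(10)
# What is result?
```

g(10) = 10 * 9 * 8 * 7 * 6 * 5 * 4 * 3 * 2 * 3 = 10886400

Answer: 10886400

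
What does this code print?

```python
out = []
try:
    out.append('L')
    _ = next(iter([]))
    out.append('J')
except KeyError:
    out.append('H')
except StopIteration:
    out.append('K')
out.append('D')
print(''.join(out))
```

Execution trace: 'L' (try body) → 'K' (except StopIteration) → 'D' (after the try/except). Output: LKD

Answer: LKD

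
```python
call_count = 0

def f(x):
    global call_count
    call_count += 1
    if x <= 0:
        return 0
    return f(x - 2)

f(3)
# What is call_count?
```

Linear recursion stepping by 2: 3 calls from x=3 down to ≤0.

Answer: 3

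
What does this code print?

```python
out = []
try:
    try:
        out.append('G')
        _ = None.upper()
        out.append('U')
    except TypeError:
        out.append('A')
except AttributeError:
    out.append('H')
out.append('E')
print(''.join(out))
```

Execution trace: 'G' (try body) → 'H' (outer except AttributeError) → 'E' (after the try/except). Output: GHE

Answer: GHE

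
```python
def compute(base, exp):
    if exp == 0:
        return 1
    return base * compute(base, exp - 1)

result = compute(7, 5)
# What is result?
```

compute(7, 5) = 7 * 7 * 7 * 7 * 7 = 16807

Answer: 16807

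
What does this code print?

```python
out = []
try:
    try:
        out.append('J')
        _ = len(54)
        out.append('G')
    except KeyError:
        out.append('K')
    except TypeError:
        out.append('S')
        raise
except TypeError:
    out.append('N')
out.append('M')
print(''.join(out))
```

Execution trace: 'J' (try body) → 'S' (except TypeError) → 'N' (outer except TypeError) → 'M' (after the try/except). Output: JSNM

Answer: JSNM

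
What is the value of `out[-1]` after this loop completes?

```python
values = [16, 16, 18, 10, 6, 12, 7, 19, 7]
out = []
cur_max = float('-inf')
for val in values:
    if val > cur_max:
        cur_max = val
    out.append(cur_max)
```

Running max ends at 19
`out` takes the values: [] → [16] → [16, 16] → [16, 16, 18] → [16, 16, 18, 18] → [16, 16, 18, 18, 18] → [16, 16, 18, 18, 18, 18] → [16, 16, 18, 18, 18, 18, 18] → [16, 16, 18, 18, 18, 18, 18, 19] → [16, 16, 18, 18, 18, 18, 18, 19, 19]
So `out[-1]` = 19

Answer: 19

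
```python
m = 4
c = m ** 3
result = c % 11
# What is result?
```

Trace:
`m = 4` → m = 4
`c = m ** 3` → c = 64
`result = c % 11` → result = 9
So result = 9

Answer: 9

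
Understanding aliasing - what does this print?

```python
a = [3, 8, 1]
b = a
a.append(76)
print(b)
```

Key concept: basic list aliasing.
Step by step:
`a = [3, 8, 1]` → a = [3, 8, 1]
`b = a` → b = [3, 8, 1] (same object as a)
`a.append(76)` → a = [3, 8, 1, 76] (same object as b); b = [3, 8, 1, 76] (same object as a)
`print(b)` → prints [3, 8, 1, 76]

Answer: [3, 8, 1, 76]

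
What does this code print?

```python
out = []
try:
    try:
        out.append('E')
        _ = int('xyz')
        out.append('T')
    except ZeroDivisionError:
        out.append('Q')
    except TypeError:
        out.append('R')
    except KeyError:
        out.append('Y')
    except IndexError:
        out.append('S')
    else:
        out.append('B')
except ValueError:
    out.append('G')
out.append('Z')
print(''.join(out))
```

Execution trace: 'E' (try body) → 'G' (outer except ValueError) → 'Z' (after the try/except). Output: EGZ

Answer: EGZ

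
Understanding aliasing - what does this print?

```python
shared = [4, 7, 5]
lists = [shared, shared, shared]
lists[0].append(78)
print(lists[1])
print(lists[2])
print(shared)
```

Key concept: list of same reference.
Step by step:
`shared = [4, 7, 5]` → shared = [4, 7, 5]
`lists = [shared, shared, shared]` → lists = [[4, 7, 5], [4, 7, 5], [4, 7, 5]]
`lists[0].append(78)` → shared = [4, 7, 5, 78]; lists = [[4, 7, 5, 78], [4, 7, 5, 78], [4, 7, 5, 78]]
`print(lists[1])` → prints [4, 7, 5, 78]
`print(lists[2])` → prints [4, 7, 5, 78]
`print(shared)` → prints [4, 7, 5, 78]

Answer:
[4, 7, 5, 78]
[4, 7, 5, 78]
[4, 7, 5, 78]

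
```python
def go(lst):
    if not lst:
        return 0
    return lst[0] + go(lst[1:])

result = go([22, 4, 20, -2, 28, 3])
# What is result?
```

22 + 4 + 20 + (-2) + 28 + 3 + 0 = 75

Answer: 75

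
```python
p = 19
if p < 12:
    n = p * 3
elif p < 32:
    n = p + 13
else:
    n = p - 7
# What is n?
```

Trace:
`p = 19` → p = 19
`if p < 12: ...` → p < 12 is False, p < 32 is True → n = 32
So n = 32

Answer: 32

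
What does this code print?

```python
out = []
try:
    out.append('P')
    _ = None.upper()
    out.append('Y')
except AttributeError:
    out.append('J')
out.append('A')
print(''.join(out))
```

Execution trace: 'P' (try body) → 'J' (except AttributeError) → 'A' (after the try/except). Output: PJA

Answer: PJA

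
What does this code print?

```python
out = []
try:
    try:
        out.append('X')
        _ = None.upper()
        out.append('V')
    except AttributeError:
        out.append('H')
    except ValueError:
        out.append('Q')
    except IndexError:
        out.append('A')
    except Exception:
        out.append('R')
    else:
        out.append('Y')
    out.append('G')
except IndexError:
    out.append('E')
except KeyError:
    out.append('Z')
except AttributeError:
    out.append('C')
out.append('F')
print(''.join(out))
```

Execution trace: 'X' (inner try body) → 'H' (inner except AttributeError) → 'G' (try body, no exception) → 'F' (after the try/except). Output: XHGF

Answer: XHGF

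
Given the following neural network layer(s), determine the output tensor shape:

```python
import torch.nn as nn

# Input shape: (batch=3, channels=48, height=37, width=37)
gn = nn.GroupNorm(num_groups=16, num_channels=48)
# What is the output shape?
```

Input: (3, 48, 37, 37) -> Output: (3, 48, 37, 37)

Answer: (3, 48, 37, 37)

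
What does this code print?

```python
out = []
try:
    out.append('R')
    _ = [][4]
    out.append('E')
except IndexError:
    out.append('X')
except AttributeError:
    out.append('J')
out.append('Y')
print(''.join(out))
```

Execution trace: 'R' (try body) → 'X' (except IndexError) → 'Y' (after the try/except). Output: RXY

Answer: RXY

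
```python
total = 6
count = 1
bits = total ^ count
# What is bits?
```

Trace:
`total = 6` → total = 6
`count = 1` → count = 1
`bits = total ^ count` → bits = 7
So bits = 7

Answer: 7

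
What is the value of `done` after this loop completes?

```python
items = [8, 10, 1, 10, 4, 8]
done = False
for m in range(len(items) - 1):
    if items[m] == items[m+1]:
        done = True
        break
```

Check consecutive duplicates in [8, 10, 1, 10, 4, 8]
`done` takes the values: False

Answer: False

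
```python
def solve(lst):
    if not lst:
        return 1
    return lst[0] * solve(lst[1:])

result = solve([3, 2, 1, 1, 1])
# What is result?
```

Product over [3, 2, 1, 1, 1] = 3 * 2 * 1 * 1 * 1 = 6

Answer: 6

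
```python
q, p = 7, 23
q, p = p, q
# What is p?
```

Trace:
`q, p = 7, 23` → q = 7; p = 23
`q, p = p, q` → q = 23; p = 7
So p = 7

Answer: 7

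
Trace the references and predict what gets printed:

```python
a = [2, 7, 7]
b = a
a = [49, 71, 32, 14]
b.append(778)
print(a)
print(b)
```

Key concept: rebinding vs mutation: a is rebound to a new list, b still points at the original.
Step by step:
`a = [2, 7, 7]` → a = [2, 7, 7]
`b = a` → b = [2, 7, 7] (same object as a)
`a = [49, 71, 32, 14]` → a = [49, 71, 32, 14]
`b.append(778)` → b = [2, 7, 7, 778]
`print(a)` → prints [49, 71, 32, 14]
`print(b)` → prints [2, 7, 7, 778]

Answer:
[49, 71, 32, 14]
[2, 7, 7, 778]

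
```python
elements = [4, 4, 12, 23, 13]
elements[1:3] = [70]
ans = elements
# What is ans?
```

Trace:
`elements = [4, 4, 12, 23, 13]` → elements = [4, 4, 12, 23, 13]
`elements[1:3] = [70]` → elements = [4, 70, 23, 13]
`ans = elements` → ans = [4, 70, 23, 13]
So ans = [4, 70, 23, 13]

Answer: [4, 70, 23, 13]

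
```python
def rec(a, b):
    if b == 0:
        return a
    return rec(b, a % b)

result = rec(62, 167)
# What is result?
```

rec(62, 167) -> rec(167, 62) -> rec(62, 43) -> rec(43, 19) -> rec(19, 5) -> rec(5, 4) -> rec(4, 1) -> rec(1, 0) -> 1

Answer: 1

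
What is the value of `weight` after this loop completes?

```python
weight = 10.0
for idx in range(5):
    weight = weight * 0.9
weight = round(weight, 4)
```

Exponential decay: 10.0 * 0.9^5
`weight` takes the values: 10.0 → 9.0 → 8.1 → 7.29 → 6.561 → 5.9049

Answer: 5.9049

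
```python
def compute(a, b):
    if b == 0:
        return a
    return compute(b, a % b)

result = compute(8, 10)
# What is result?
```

compute(8, 10) -> compute(10, 8) -> compute(8, 2) -> compute(2, 0) -> 2

Answer: 2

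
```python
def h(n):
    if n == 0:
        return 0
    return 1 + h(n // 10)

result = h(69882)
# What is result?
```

Count of digits of 69882: 5

Answer: 5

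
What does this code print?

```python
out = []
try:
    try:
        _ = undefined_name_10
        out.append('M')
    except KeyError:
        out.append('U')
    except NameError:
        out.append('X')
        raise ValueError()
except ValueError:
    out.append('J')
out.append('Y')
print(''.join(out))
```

Execution trace: 'X' (inner except NameError) → 'J' (outer except ValueError) → 'Y' (after the try/except). Output: XJY

Answer: XJY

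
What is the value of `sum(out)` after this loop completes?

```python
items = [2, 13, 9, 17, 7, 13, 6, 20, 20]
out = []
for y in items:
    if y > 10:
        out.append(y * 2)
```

Sum of doubled values > 10
`out` takes the values: [] → [26] → [26, 34] → [26, 34, 26] → [26, 34, 26, 40] → [26, 34, 26, 40, 40]
So `sum(out)` = 166

Answer: 166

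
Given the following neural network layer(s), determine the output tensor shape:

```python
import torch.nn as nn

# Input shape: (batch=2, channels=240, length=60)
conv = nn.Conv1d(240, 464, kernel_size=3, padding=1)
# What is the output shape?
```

Input: (2, 240, 60) -> Output: (2, 464, 60)

Answer: (2, 464, 60)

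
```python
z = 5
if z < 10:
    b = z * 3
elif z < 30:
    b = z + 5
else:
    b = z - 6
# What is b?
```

Trace:
`z = 5` → z = 5
`if z < 10: ...` → z < 10 is True → b = 15
So b = 15

Answer: 15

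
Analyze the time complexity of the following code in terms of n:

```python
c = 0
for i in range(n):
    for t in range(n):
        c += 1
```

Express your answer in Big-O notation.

Each loop level contributes: n × n. Multiplying the contributions gives O(n^2).

Answer: O(n^2)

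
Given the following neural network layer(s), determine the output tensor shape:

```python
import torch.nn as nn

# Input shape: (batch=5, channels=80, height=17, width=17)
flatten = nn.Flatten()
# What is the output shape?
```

Input: (5, 80, 17, 17) -> Output: (5, 23120)

Answer: (5, 23120)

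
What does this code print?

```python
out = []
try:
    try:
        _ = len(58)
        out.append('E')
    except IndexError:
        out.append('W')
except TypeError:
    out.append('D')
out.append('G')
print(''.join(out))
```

Execution trace: 'D' (outer except TypeError) → 'G' (after the try/except). Output: DG

Answer: DG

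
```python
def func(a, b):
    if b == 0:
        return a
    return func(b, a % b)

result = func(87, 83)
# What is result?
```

func(87, 83) -> func(83, 4) -> func(4, 3) -> func(3, 1) -> func(1, 0) -> 1

Answer: 1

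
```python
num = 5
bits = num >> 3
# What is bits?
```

Trace:
`num = 5` → num = 5
`bits = num >> 3` → bits = 0
So bits = 0

Answer: 0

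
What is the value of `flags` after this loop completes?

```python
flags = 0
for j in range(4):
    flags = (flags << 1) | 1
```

Build 4 consecutive 1-bits: 0b1111
`flags` takes the values: 0 → 1 → 3 → 7 → 15

Answer: 15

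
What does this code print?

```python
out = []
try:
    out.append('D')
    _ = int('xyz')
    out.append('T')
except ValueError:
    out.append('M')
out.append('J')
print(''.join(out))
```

Execution trace: 'D' (try body) → 'M' (except ValueError) → 'J' (after the try/except). Output: DMJ

Answer: DMJ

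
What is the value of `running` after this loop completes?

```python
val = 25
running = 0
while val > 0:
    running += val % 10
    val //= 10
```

Sum digits of 25
`running` takes the values: 0 → 5 → 7

Answer: 7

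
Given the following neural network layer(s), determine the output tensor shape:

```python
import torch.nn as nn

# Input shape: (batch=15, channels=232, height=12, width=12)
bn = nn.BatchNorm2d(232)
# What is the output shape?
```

Input: (15, 232, 12, 12) -> Output: (15, 232, 12, 12)

Answer: (15, 232, 12, 12)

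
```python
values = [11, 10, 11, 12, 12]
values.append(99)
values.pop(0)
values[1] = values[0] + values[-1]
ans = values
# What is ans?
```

Trace:
`values = [11, 10, 11, 12, 12]` → values = [11, 10, 11, 12, 12]
`values.append(99)` → values = [11, 10, 11, 12, 12, 99]
`values.pop(0)` → values = [10, 11, 12, 12, 99]
`values[1] = values[0] + values[-1]` → values = [10, 109, 12, 12, 99]
`ans = values` → ans = [10, 109, 12, 12, 99]
So ans = [10, 109, 12, 12, 99]

Answer: [10, 109, 12, 12, 99]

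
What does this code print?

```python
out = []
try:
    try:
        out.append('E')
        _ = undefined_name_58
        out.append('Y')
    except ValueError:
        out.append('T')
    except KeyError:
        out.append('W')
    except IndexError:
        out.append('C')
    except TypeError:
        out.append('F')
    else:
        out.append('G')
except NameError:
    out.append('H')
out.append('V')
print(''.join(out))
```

Execution trace: 'E' (try body) → 'H' (outer except NameError) → 'V' (after the try/except). Output: EHV

Answer: EHV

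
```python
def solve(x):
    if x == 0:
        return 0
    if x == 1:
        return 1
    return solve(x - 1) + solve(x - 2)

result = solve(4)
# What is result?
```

Build up from base cases: solve(0)=0, solve(1)=1, solve(2)=1, solve(3)=2, solve(4)=3

Answer: 3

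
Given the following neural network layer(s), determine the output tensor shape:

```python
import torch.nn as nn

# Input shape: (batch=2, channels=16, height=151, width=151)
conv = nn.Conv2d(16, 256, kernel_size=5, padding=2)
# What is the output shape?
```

Input: (2, 16, 151, 151) -> Output: (2, 256, 151, 151)

Answer: (2, 256, 151, 151)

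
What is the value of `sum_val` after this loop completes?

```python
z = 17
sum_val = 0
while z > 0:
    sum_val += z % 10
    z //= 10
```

Sum digits of 17
`sum_val` takes the values: 0 → 7 → 8

Answer: 8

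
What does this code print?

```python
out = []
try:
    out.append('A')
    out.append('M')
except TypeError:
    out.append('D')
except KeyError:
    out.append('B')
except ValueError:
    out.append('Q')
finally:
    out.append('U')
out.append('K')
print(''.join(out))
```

Execution trace: 'A' (try body) → 'M' (try body, no exception) → 'U' (finally) → 'K' (after the try/except). Output: AMUK

Answer: AMUK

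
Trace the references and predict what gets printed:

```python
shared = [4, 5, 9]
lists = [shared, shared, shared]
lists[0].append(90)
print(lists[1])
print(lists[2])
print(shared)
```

Key concept: list of same reference.
Step by step:
`shared = [4, 5, 9]` → shared = [4, 5, 9]
`lists = [shared, shared, shared]` → lists = [[4, 5, 9], [4, 5, 9], [4, 5, 9]]
`lists[0].append(90)` → shared = [4, 5, 9, 90]; lists = [[4, 5, 9, 90], [4, 5, 9, 90], [4, 5, 9, 90]]
`print(lists[1])` → prints [4, 5, 9, 90]
`print(lists[2])` → prints [4, 5, 9, 90]
`print(shared)` → prints [4, 5, 9, 90]

Answer:
[4, 5, 9, 90]
[4, 5, 9, 90]
[4, 5, 9, 90]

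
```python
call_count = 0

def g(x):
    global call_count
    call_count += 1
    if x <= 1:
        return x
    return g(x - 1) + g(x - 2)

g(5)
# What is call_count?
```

Calls(x) = 1 + Calls(x-1) + Calls(x-2); Calls(0)=Calls(1)=1. For x=5 this gives 15.

Answer: 15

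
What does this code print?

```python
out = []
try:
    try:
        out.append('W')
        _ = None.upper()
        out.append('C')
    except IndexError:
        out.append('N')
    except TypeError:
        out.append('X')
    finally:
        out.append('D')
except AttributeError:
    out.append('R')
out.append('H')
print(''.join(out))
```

Execution trace: 'W' (try body) → 'D' (finally) → 'R' (outer except AttributeError) → 'H' (after the try/except). Output: WDRH

Answer: WDRH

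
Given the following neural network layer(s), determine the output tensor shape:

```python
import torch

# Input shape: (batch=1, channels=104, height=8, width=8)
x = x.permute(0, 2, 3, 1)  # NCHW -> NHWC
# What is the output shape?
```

Input: (1, 104, 8, 8) -> Output: (1, 8, 8, 104)

Answer: (1, 8, 8, 104)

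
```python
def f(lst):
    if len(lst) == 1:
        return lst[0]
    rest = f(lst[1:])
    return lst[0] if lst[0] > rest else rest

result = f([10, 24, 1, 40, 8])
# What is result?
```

Recursive max over [10, 24, 1, 40, 8] = 40

Answer: 40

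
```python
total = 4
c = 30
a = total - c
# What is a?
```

Trace:
`total = 4` → total = 4
`c = 30` → c = 30
`a = total - c` → a = -26
So a = -26

Answer: -26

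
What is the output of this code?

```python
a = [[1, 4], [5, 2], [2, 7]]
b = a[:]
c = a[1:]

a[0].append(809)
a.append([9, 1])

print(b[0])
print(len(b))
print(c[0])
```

Key concept: slice with nested mutation.
Step by step:
`a = [[1, 4], [5, 2], [2, 7]]` → a = [[1, 4], [5, 2], [2, 7]]
`b = a[:]` → b = [[1, 4], [5, 2], [2, 7]]
`c = a[1:]` → c = [[5, 2], [2, 7]]
`a[0].append(809)` → a = [[1, 4, 809], [5, 2], [2, 7]]; b = [[1, 4, 809], [5, 2], [2, 7]]
`a.append([9, 1])` → a = [[1, 4, 809], [5, 2], [2, 7], [9, 1]]
`print(b[0])` → prints [1, 4, 809]
`print(len(b))` → prints 3
`print(c[0])` → prints [5, 2]

Answer:
[1, 4, 809]
3
[5, 2]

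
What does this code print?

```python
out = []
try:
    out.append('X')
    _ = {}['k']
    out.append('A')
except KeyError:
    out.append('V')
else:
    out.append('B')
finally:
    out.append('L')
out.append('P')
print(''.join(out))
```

Execution trace: 'X' (try body) → 'V' (except KeyError) → 'L' (finally) → 'P' (after the try/except). Output: XVLP

Answer: XVLP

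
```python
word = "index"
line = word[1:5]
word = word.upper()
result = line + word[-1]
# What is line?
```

Trace:
`word = "index"` → word = 'index'
`line = word[1:5]` → line = 'ndex'
`word = word.upper()` → word = 'INDEX'
`result = line + word[-1]` → result = 'ndexX'
So line = 'ndex'

Answer: 'ndex'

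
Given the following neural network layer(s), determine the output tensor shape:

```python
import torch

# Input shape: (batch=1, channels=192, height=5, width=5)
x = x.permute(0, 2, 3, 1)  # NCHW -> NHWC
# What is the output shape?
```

Input: (1, 192, 5, 5) -> Output: (1, 5, 5, 192)

Answer: (1, 5, 5, 192)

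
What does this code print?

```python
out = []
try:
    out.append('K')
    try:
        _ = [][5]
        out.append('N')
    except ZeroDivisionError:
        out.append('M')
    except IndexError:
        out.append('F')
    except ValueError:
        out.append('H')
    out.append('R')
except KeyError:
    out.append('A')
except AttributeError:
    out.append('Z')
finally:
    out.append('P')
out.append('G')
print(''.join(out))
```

Execution trace: 'K' (try body) → 'F' (inner except IndexError) → 'R' (try body, no exception) → 'P' (finally) → 'G' (after the try/except). Output: KFRPG

Answer: KFRPG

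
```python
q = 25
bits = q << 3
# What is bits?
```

Trace:
`q = 25` → q = 25
`bits = q << 3` → bits = 200
So bits = 200

Answer: 200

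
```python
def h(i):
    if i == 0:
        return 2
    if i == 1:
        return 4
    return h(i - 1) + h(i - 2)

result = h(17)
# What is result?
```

Build up from base cases: h(0)=2, h(1)=4, h(2)=6, h(3)=10, h(4)=16, h(5)=26, h(6)=42, ..., h(17)=8362

Answer: 8362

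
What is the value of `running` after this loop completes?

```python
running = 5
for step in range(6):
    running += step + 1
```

Start at 5, add 1 to 6 = 26
`running` takes the values: 5 → 6 → 8 → 11 → 15 → 20 → 26

Answer: 26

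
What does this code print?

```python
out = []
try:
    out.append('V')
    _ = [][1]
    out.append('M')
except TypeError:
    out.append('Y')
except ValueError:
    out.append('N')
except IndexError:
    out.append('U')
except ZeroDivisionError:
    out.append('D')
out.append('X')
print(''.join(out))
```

Execution trace: 'V' (try body) → 'U' (except IndexError) → 'X' (after the try/except). Output: VUX

Answer: VUX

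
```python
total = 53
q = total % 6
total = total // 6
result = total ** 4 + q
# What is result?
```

Trace:
`total = 53` → total = 53
`q = total % 6` → q = 5
`total = total // 6` → total = 8
`result = total ** 4 + q` → result = 4101
So result = 4101

Answer: 4101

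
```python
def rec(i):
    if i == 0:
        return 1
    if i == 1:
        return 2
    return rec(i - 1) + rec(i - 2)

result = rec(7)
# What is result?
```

Build up from base cases: rec(0)=1, rec(1)=2, rec(2)=3, rec(3)=5, rec(4)=8, rec(5)=13, rec(6)=21, ..., rec(7)=34

Answer: 34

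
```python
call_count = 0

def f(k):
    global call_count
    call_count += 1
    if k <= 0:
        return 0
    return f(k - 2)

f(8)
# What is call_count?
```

Linear recursion stepping by 2: 5 calls from k=8 down to ≤0.

Answer: 5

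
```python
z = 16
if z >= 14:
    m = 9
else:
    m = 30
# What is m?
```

Trace:
`z = 16` → z = 16
`if z >= 14: ...` → z >= 14 is True → m = 9
So m = 9

Answer: 9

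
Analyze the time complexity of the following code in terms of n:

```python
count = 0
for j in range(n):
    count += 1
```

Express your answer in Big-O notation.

Each loop level contributes: n. Multiplying the contributions gives O(n).

Answer: O(n)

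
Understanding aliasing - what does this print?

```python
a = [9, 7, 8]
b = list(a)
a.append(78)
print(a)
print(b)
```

Key concept: list() constructor creates copy.
Step by step:
`a = [9, 7, 8]` → a = [9, 7, 8]
`b = list(a)` → b = [9, 7, 8]
`a.append(78)` → a = [9, 7, 8, 78]
`print(a)` → prints [9, 7, 8, 78]
`print(b)` → prints [9, 7, 8]

Answer:
[9, 7, 8, 78]
[9, 7, 8]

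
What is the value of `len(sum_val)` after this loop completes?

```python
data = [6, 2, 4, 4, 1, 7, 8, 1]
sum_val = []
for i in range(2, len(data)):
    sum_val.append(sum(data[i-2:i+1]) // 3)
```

Number of 3-element averages
`sum_val` takes the values: [] → [4] → [4, 3] → [4, 3, 3] → [4, 3, 3, 4] → [4, 3, 3, 4, 5] → [4, 3, 3, 4, 5, 5]
So `len(sum_val)` = 6

Answer: 6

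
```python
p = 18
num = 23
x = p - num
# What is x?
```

Trace:
`p = 18` → p = 18
`num = 23` → num = 23
`x = p - num` → x = -5
So x = -5

Answer: -5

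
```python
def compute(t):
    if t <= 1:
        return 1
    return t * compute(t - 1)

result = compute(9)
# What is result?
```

compute(9) = 9 * 8 * 7 * 6 * 5 * 4 * 3 * 2 * 1 = 362880

Answer: 362880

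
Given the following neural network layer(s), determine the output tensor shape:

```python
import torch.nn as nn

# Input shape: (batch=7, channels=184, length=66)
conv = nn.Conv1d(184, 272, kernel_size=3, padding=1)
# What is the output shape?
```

Input: (7, 184, 66) -> Output: (7, 272, 66)

Answer: (7, 272, 66)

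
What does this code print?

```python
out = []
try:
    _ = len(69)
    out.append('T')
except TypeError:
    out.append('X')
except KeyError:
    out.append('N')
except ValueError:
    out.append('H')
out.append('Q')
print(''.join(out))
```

Execution trace: 'X' (except TypeError) → 'Q' (after the try/except). Output: XQ

Answer: XQ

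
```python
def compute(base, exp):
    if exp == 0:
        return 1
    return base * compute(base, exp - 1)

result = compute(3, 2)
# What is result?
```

compute(3, 2) = 3 * 3 = 9

Answer: 9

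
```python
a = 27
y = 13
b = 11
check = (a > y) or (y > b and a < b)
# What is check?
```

Trace:
`a = 27` → a = 27
`y = 13` → y = 13
`b = 11` → b = 11
`check = (a > y) or (y > b and a < b)` → check = True
So check = True

Answer: True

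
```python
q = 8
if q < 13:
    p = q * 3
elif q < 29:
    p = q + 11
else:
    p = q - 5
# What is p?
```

Trace:
`q = 8` → q = 8
`if q < 13: ...` → q < 13 is True → p = 24
So p = 24

Answer: 24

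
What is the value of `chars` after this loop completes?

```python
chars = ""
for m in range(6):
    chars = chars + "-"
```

Repeat '-' 6 times
`chars` takes the values: "" → "-" → "--" → "---" → "----" → "-----" → "------"

Answer: "------"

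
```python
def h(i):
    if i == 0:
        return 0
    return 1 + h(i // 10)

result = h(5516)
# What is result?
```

Count of digits of 5516: 4

Answer: 4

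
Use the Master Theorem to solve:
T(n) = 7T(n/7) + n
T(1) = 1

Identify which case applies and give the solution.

a=7, b=7, f(n)=n. log_7(7) = 1. Since c=1 = 1, Case 2 applies: T(n) = Θ(n^log_b(a) · log n) = O(n log n).

Answer: O(n log n) - Case 2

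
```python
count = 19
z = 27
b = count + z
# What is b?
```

Trace:
`count = 19` → count = 19
`z = 27` → z = 27
`b = count + z` → b = 46
So b = 46

Answer: 46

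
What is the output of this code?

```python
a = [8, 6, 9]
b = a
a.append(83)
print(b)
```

Key concept: basic list aliasing.
Step by step:
`a = [8, 6, 9]` → a = [8, 6, 9]
`b = a` → b = [8, 6, 9] (same object as a)
`a.append(83)` → a = [8, 6, 9, 83] (same object as b); b = [8, 6, 9, 83] (same object as a)
`print(b)` → prints [8, 6, 9, 83]

Answer: [8, 6, 9, 83]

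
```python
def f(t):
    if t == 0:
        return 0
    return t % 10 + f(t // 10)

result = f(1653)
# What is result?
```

Sum of digits of 1653: 3 + 5 + 6 + 1 = 15

Answer: 15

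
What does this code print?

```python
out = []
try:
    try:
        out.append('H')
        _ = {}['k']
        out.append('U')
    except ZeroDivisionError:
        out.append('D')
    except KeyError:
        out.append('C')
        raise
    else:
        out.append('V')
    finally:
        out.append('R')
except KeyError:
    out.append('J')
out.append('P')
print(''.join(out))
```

Execution trace: 'H' (inner try body) → 'C' (inner except KeyError) → 'R' (inner finally) → 'J' (outer except KeyError) → 'P' (after the try/except). Output: HCRJP

Answer: HCRJP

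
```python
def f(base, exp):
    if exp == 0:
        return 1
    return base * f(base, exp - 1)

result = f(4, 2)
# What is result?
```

f(4, 2) = 4 * 4 = 16

Answer: 16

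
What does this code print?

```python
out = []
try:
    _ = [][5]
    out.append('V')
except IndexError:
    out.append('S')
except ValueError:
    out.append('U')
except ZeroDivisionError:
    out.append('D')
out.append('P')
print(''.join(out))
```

Execution trace: 'S' (except IndexError) → 'P' (after the try/except). Output: SP

Answer: SP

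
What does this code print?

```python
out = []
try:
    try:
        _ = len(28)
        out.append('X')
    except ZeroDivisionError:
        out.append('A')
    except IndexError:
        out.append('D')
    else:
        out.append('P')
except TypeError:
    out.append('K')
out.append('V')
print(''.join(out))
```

Execution trace: 'K' (outer except TypeError) → 'V' (after the try/except). Output: KV

Answer: KV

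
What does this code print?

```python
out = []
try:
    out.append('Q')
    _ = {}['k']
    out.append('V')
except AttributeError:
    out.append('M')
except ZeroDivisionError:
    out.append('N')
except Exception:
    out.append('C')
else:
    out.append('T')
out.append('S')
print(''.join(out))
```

Execution trace: 'Q' (try body) → 'C' (except Exception) → 'S' (after the try/except). Output: QCS

Answer: QCS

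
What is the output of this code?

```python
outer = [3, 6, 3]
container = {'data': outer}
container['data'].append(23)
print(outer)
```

Key concept: dict holds reference to list.
Step by step:
`outer = [3, 6, 3]` → outer = [3, 6, 3]
`container = {'data': outer}` → container = {'data': [3, 6, 3]}
`container['data'].append(23)` → outer = [3, 6, 3, 23]; container = {'data': [3, 6, 3, 23]}
`print(outer)` → prints [3, 6, 3, 23]

Answer: [3, 6, 3, 23]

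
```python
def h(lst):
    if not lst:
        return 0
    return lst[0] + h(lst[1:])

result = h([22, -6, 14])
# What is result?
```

22 + (-6) + 14 + 0 = 30

Answer: 30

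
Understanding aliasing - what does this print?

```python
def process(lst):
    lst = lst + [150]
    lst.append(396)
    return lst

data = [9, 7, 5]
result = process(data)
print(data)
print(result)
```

Key concept: rebinding parameter vs mutation.
Step by step:
`data = [9, 7, 5]` → data = [9, 7, 5]
`result = process(data)` → result = [9, 7, 5, 150, 396]
`print(data)` → prints [9, 7, 5]
`print(result)` → prints [9, 7, 5, 150, 396]

Answer:
[9, 7, 5]
[9, 7, 5, 150, 396]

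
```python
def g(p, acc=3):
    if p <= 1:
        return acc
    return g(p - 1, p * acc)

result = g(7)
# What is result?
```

Accumulator trace (n, acc): (7, 3) -> (6, 21) -> (5, 126) -> (4, 630) -> (3, 2520) -> (2, 7560) -> (1, 15120) -> return 15120

Answer: 15120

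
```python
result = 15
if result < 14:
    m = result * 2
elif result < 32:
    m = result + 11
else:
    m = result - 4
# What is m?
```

Trace:
`result = 15` → result = 15
`if result < 14: ...` → result < 14 is False, result < 32 is True → m = 26
So m = 26

Answer: 26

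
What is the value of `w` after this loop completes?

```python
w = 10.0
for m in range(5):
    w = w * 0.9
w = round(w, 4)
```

Exponential decay: 10.0 * 0.9^5
`w` takes the values: 10.0 → 9.0 → 8.1 → 7.29 → 6.561 → 5.9049

Answer: 5.9049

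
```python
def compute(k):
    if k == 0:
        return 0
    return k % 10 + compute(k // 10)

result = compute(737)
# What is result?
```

Sum of digits of 737: 7 + 3 + 7 = 17

Answer: 17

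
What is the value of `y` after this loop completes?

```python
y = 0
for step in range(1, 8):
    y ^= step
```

XOR of 1 to 7
`y` takes the values: 0 → 1 → 3 → 0 → 4 → 1 → 7 → 0

Answer: 0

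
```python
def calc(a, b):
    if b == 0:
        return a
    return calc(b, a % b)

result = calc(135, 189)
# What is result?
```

calc(135, 189) -> calc(189, 135) -> calc(135, 54) -> calc(54, 27) -> calc(27, 0) -> 27

Answer: 27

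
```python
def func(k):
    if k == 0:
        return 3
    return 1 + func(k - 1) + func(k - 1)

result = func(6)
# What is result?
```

func(k) = 1 + 2·func(k-1), func(0)=3. Closed form: (3+1)·2^6 - 1 = 255.

Answer: 255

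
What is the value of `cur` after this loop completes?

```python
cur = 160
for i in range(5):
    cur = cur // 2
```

Halve 5 times: 160 // 2^5 = 5
`cur` takes the values: 160 → 80 → 40 → 20 → 10 → 5

Answer: 5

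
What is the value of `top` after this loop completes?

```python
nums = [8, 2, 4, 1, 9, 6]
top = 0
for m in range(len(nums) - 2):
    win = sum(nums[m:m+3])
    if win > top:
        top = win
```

Max sum of 3-element window in [8, 2, 4, 1, 9, 6]
`top` takes the values: 0 → 14 → 16

Answer: 16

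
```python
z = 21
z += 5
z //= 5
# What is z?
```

Trace:
`z = 21` → z = 21
`z += 5` → z = 26
`z //= 5` → z = 5
So z = 5

Answer: 5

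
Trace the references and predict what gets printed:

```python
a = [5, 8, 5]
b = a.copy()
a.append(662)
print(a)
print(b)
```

Key concept: list.copy() creates independent copy.
Step by step:
`a = [5, 8, 5]` → a = [5, 8, 5]
`b = a.copy()` → b = [5, 8, 5]
`a.append(662)` → a = [5, 8, 5, 662]
`print(a)` → prints [5, 8, 5, 662]
`print(b)` → prints [5, 8, 5]

Answer:
[5, 8, 5, 662]
[5, 8, 5]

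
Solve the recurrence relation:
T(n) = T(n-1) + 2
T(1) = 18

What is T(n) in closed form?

Unrolling: T(n) = T(1) + 2·(n-1) = 18 + 2(n-1) = 2n + 16.

Answer: T(n) = 2n + 16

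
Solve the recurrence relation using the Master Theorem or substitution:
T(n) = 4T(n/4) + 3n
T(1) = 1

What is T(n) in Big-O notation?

By Master Theorem: a=4, b=4, f(n)=3n. Since log_4(4) = 1 and f(n) = Θ(n^1), Case 2 applies. T(n) = O(n log n).

Answer: O(n log n)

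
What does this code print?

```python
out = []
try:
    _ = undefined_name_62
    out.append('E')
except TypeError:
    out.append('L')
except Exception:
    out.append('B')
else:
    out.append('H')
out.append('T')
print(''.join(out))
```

Execution trace: 'B' (except Exception) → 'T' (after the try/except). Output: BT

Answer: BT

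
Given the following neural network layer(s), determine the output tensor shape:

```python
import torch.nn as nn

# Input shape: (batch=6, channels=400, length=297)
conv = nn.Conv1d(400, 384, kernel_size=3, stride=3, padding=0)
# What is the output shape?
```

Input: (6, 400, 297) -> Output: (6, 384, 99)

Answer: (6, 384, 99)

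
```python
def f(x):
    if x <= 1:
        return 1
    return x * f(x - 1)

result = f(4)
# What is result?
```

f(4) = 4 * 3 * 2 * 1 = 24

Answer: 24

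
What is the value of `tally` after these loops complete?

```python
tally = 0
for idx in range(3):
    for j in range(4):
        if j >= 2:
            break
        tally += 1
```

Inner breaks at 2, outer runs 3 times
`tally` takes the values: 0 → 1 → 2 → 3 → 4 → 5 → 6

Answer: 6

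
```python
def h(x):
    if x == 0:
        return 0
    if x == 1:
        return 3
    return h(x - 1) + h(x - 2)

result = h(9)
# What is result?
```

Build up from base cases: h(0)=0, h(1)=3, h(2)=3, h(3)=6, h(4)=9, h(5)=15, h(6)=24, ..., h(9)=102

Answer: 102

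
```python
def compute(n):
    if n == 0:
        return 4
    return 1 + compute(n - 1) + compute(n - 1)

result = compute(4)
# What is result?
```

compute(n) = 1 + 2·compute(n-1), compute(0)=4. Closed form: (4+1)·2^4 - 1 = 79.

Answer: 79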